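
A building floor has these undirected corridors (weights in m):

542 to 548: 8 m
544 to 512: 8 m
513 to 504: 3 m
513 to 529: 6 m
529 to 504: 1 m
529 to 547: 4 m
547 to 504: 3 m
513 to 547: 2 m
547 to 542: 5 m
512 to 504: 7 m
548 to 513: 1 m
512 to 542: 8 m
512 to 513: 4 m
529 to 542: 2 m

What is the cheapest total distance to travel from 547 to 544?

Running Dijkstra from 547:
547: 0
513: 2  (via 547)
548: 3  (via 513)
504: 3  (via 547)
529: 4  (via 547)
542: 5  (via 547)
512: 6  (via 513)
544: 14  (via 512)
Shortest route: 547–513–512–544 = 14 m.

14 m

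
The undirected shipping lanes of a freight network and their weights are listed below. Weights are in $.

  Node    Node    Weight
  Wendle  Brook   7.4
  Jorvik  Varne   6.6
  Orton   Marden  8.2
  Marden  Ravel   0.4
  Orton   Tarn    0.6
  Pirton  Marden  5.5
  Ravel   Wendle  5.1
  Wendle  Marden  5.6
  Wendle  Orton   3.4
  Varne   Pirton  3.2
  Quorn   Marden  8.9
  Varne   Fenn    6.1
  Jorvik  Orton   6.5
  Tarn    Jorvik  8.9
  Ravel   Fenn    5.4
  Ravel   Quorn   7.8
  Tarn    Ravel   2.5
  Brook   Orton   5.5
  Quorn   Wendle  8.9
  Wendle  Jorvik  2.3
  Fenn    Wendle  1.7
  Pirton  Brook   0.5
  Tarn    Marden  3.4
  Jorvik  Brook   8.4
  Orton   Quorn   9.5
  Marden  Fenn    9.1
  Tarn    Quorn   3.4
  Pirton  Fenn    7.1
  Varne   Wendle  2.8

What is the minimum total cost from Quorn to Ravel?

$5.9

Running Dijkstra from Quorn:
Quorn: 0
Tarn: 3.4  (via Quorn)
Orton: 4  (via Tarn)
Ravel: 5.9  (via Tarn)
Shortest route: Quorn–Tarn–Ravel = $5.9.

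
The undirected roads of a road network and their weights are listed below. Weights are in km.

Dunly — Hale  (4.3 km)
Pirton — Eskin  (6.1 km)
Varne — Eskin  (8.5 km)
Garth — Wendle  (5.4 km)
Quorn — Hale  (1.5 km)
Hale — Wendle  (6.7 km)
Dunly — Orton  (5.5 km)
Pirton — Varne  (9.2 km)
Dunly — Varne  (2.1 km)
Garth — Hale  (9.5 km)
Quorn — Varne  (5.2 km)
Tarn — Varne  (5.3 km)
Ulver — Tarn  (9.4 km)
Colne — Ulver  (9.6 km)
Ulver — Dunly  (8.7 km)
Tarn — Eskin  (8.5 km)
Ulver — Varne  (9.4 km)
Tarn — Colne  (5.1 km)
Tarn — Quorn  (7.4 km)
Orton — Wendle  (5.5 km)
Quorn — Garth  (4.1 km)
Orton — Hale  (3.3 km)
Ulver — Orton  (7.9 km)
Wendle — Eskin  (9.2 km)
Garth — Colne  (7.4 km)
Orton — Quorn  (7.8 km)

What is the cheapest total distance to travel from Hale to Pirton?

15.6 km

Compare a few routes:
Hale → Dunly → Varne → Pirton: 4.3+2.1+9.2 = 15.6
Hale → Quorn → Varne → Pirton: 1.5+5.2+9.2 = 15.9
The minimum is 15.6 km via Hale → Dunly → Varne → Pirton.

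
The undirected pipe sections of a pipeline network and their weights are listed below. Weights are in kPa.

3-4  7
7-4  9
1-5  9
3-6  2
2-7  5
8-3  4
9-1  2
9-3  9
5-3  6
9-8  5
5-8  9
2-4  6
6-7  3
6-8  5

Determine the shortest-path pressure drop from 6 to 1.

Enumerating some paths:
6 - 3 - 5 - 1: 2+6+9 = 17
6 - 3 - 9 - 1: 2+9+2 = 13
6 - 8 - 9 - 1: 5+5+2 = 12
6 - 3 - 8 - 9 - 1: 2+4+5+2 = 13
Cheapest is 6 - 8 - 9 - 1 at 12 kPa.

12 kPa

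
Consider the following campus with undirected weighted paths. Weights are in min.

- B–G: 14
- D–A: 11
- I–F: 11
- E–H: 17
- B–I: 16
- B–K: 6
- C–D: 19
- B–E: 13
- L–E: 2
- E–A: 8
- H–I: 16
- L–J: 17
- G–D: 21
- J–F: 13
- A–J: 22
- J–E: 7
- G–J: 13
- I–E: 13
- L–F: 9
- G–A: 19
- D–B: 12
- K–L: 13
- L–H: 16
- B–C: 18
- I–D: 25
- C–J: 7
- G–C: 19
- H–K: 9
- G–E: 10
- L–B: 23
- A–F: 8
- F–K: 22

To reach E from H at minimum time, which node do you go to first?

Enumerating some paths:
H–E: 17 = 17
H–L–E: 16+2 = 18
The minimum is 17 min via H–E.
So from H the first move is to E.

E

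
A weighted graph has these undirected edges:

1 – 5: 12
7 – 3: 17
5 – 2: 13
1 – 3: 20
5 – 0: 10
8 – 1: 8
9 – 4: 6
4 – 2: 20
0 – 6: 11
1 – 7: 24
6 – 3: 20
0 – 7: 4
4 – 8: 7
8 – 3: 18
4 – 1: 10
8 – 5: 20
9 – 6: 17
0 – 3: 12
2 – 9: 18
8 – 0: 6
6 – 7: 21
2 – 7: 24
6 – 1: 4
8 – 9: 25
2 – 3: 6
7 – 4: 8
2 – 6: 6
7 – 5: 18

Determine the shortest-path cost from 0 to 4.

Candidate routes:
0 → 8 → 1 → 4: 6+8+10 = 24
0 → 7 → 4: 4+8 = 12
0 → 8 → 4: 6+7 = 13
Cheapest is 0 → 7 → 4 at 12.

12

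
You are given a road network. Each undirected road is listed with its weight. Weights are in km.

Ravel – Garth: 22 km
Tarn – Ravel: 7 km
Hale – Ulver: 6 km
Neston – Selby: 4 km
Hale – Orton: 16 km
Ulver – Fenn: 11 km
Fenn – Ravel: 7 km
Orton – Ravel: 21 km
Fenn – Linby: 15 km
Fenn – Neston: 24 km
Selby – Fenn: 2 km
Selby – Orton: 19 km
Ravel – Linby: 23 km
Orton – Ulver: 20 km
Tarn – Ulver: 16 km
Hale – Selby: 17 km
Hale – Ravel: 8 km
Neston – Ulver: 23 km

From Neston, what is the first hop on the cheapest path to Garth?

Compare a few routes:
Neston - Selby - Fenn - Ravel - Garth: 4+2+7+22 = 35
Neston - Selby - Fenn - Ulver - Hale - Ravel - Garth: 4+2+11+6+8+22 = 53
Neston - Selby - Hale - Ravel - Garth: 4+17+8+22 = 51
Cheapest is Neston - Selby - Fenn - Ravel - Garth at 35 km.
So from Neston the first move is to Selby.

Selby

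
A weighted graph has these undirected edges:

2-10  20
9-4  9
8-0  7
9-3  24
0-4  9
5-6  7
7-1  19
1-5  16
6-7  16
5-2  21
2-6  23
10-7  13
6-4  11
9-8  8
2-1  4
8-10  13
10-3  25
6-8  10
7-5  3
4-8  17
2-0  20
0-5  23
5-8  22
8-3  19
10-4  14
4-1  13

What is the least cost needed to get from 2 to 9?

Enumerating some paths:
2 → 1 → 4 → 9: 4+13+9 = 26
2 → 0 → 4 → 9: 20+9+9 = 38
2 → 0 → 8 → 9: 20+7+8 = 35
Cheapest is 2 → 1 → 4 → 9 at 26.

26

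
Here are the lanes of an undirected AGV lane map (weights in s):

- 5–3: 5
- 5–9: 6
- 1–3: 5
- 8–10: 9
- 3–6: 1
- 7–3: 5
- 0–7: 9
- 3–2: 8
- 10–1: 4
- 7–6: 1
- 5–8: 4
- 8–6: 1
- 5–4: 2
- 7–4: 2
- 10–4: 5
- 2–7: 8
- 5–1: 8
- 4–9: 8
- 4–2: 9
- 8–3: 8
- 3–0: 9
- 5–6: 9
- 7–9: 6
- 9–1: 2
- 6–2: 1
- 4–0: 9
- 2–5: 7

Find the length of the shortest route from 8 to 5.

4 s

Running Dijkstra from 8:
8: 0
6: 1  (via 8)
2: 2  (via 6)
3: 2  (via 6)
7: 2  (via 6)
4: 4  (via 7)
5: 4  (via 8)
Shortest route: 8 → 5 = 4 s.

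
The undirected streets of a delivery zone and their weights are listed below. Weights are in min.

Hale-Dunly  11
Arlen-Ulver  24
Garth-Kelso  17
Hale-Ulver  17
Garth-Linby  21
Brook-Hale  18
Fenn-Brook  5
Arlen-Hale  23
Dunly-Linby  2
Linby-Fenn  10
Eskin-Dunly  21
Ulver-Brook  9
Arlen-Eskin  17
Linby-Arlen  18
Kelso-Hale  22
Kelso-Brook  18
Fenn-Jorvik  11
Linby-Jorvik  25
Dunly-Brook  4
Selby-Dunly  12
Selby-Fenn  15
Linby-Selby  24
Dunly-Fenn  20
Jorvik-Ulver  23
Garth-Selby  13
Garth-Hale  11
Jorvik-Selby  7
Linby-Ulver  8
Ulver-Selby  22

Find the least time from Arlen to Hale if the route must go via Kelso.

Best Arlen to Kelso: Arlen → Linby → Dunly → Brook → Kelso costing 42
Shortest Kelso→Hale: Kelso → Hale = 22
Total via Kelso: 42 + 22 = 64 min.

64 min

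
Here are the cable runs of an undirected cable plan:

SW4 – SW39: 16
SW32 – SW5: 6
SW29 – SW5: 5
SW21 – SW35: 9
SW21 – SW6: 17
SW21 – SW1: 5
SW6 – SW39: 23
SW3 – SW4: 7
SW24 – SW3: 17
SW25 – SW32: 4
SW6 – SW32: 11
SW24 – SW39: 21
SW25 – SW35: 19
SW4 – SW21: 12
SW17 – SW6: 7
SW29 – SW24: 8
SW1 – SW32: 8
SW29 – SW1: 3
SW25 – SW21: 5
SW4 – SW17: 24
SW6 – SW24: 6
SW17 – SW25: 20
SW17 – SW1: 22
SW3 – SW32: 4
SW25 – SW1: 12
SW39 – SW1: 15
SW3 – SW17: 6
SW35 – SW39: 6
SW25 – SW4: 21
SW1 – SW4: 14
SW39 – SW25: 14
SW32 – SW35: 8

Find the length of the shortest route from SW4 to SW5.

17

Settle nodes by increasing distance from SW4:
SW4: 0
SW3: 7  (via SW4)
SW32: 11  (via SW3)
SW21: 12  (via SW4)
SW17: 13  (via SW3)
SW1: 14  (via SW4)
SW25: 15  (via SW32)
SW39: 16  (via SW4)
SW5: 17  (via SW32)
Shortest route: SW4–SW3–SW32–SW5 = 17.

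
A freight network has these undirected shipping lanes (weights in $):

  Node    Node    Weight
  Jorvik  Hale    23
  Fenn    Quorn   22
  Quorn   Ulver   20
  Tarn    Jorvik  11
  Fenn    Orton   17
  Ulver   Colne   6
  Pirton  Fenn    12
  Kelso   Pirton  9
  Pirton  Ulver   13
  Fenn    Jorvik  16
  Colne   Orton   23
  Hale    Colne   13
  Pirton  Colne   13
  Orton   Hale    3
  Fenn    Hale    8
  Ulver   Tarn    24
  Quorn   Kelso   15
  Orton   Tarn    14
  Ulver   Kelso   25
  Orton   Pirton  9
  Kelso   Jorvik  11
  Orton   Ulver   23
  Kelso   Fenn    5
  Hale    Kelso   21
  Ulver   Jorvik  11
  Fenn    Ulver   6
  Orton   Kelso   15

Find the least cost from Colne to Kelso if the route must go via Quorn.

$41

Best Colne to Quorn: Colne–Ulver–Quorn costing 26
Shortest Quorn→Kelso: Quorn–Kelso = 15
Total via Quorn: 26 + 15 = $41.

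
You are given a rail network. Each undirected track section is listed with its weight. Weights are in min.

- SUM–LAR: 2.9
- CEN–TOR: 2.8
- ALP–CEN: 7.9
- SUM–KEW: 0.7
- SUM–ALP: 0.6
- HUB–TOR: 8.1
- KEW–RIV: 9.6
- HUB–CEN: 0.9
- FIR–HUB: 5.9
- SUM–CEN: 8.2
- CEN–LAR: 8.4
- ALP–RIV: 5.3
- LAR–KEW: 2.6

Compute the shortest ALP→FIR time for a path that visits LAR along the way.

18.7 min

Best ALP to LAR: ALP–SUM–LAR costing 3.5
Shortest LAR→FIR: LAR–CEN–HUB–FIR = 15.2
Total via LAR: 3.5 + 15.2 = 18.7 min.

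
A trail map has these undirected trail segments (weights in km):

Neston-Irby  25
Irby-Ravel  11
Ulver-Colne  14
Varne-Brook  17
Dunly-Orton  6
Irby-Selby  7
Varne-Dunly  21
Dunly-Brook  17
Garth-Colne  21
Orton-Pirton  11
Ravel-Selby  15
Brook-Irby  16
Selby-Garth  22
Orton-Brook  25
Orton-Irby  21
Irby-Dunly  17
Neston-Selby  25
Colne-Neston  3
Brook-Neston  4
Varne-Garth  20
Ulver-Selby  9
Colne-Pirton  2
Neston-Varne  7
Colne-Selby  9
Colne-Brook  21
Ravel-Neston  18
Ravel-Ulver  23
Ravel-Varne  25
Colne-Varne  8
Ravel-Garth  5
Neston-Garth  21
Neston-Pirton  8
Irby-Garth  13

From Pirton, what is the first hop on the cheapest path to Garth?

Colne

Enumerating some paths:
Pirton → Colne → Neston → Garth: 2+3+21 = 26
Pirton → Colne → Garth: 2+21 = 23
The minimum is 23 km via Pirton → Colne → Garth.
So from Pirton the first move is to Colne.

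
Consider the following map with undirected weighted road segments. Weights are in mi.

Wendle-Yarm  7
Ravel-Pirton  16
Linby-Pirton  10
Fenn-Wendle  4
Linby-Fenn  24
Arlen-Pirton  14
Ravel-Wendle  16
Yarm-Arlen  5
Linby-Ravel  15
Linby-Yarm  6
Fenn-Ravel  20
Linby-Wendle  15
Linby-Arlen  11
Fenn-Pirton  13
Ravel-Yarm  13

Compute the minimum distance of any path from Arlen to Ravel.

Running Dijkstra from Arlen:
Arlen: 0
Yarm: 5  (via Arlen)
Linby: 11  (via Arlen)
Wendle: 12  (via Yarm)
Pirton: 14  (via Arlen)
Fenn: 16  (via Wendle)
Ravel: 18  (via Yarm)
Shortest route: Arlen–Yarm–Ravel = 18 mi.

18 mi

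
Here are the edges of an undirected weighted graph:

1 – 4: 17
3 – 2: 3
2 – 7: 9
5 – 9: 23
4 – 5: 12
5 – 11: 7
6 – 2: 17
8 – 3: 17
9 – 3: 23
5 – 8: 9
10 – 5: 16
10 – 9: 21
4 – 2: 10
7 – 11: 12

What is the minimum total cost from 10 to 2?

Settle nodes by increasing distance from 10:
10: 0
5: 16  (via 10)
9: 21  (via 10)
11: 23  (via 5)
8: 25  (via 5)
4: 28  (via 5)
7: 35  (via 11)
2: 38  (via 4)
Shortest route: 10 → 5 → 4 → 2 = 38.

38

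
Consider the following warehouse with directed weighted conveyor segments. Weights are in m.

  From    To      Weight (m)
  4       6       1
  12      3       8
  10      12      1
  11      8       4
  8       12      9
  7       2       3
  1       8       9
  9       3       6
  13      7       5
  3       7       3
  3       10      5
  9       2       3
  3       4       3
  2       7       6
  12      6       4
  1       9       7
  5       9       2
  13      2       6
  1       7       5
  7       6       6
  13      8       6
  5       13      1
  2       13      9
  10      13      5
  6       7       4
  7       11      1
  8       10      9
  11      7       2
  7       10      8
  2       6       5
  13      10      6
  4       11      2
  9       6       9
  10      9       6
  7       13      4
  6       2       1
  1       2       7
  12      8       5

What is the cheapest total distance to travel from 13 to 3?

Candidate routes:
13 - 10 - 12 - 3: 6+1+8 = 15
13 - 10 - 9 - 3: 6+6+6 = 18
13 - 7 - 10 - 12 - 3: 5+8+1+8 = 22
13 - 8 - 12 - 3: 6+9+8 = 23
Cheapest is 13 - 10 - 12 - 3 at 15 m.

15 m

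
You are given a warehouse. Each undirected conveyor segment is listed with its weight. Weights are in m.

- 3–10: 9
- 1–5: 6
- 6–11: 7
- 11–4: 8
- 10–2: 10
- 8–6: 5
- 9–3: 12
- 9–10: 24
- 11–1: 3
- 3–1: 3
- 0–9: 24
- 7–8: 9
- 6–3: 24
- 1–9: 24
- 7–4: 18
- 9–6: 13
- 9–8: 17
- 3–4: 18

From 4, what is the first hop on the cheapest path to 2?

Candidate routes:
4 → 3 → 10 → 2: 18+9+10 = 37
4 → 11 → 6 → 9 → 3 → 10 → 2: 8+7+13+12+9+10 = 59
4 → 11 → 6 → 3 → 10 → 2: 8+7+24+9+10 = 58
4 → 11 → 1 → 3 → 10 → 2: 8+3+3+9+10 = 33
The minimum is 33 m via 4 → 11 → 1 → 3 → 10 → 2.
So from 4 the first move is to 11.

11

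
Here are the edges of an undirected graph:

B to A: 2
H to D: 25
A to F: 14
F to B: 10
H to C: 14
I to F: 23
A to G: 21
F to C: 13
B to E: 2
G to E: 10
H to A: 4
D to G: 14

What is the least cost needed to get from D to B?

26

Settle nodes by increasing distance from D:
D: 0
G: 14  (via D)
E: 24  (via G)
H: 25  (via D)
B: 26  (via E)
Shortest route: D → G → E → B = 26.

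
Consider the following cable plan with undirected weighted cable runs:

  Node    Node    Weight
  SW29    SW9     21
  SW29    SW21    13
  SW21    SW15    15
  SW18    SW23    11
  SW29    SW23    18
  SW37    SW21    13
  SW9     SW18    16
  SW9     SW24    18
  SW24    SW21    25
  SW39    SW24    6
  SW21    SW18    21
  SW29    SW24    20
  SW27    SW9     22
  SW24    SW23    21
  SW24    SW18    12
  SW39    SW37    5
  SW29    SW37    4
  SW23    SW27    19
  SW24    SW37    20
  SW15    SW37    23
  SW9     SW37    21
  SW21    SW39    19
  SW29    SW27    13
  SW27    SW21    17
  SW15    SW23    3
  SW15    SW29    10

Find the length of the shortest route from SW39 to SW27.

22

Compare a few routes:
SW39 → SW37 → SW29 → SW27: 5+4+13 = 22
SW39 → SW37 → SW21 → SW27: 5+13+17 = 35
SW39 → SW21 → SW27: 19+17 = 36
Cheapest is SW39 → SW37 → SW29 → SW27 at 22.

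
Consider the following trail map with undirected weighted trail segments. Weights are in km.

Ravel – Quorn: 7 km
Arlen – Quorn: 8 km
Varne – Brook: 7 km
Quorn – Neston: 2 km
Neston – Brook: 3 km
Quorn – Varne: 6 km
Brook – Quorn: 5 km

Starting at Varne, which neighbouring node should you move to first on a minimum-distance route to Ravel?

Quorn

Candidate routes:
Varne - Brook - Quorn - Ravel: 7+5+7 = 19
Varne - Quorn - Ravel: 6+7 = 13
Varne - Brook - Neston - Quorn - Ravel: 7+3+2+7 = 19
Cheapest is Varne - Quorn - Ravel at 13 km.
So from Varne the first move is to Quorn.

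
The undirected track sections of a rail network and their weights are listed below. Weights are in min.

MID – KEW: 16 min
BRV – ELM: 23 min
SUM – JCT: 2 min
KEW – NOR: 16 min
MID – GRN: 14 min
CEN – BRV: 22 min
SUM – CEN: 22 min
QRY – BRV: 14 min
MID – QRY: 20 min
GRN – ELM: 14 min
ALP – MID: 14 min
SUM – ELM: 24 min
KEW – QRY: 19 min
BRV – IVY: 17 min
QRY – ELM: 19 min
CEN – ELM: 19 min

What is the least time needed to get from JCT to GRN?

Running Dijkstra from JCT:
JCT: 0
SUM: 2  (via JCT)
CEN: 24  (via SUM)
ELM: 26  (via SUM)
GRN: 40  (via ELM)
Shortest route: JCT → SUM → ELM → GRN = 40 min.

40 min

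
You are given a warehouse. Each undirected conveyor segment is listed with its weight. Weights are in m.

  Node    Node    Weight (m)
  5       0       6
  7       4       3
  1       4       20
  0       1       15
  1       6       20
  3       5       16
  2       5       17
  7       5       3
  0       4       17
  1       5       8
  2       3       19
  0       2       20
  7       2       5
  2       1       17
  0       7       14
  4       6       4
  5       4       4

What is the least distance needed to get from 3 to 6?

Running Dijkstra from 3:
3: 0
5: 16  (via 3)
2: 19  (via 3)
7: 19  (via 5)
4: 20  (via 5)
0: 22  (via 5)
1: 24  (via 5)
6: 24  (via 4)
Shortest route: 3–5–4–6 = 24 m.

24 m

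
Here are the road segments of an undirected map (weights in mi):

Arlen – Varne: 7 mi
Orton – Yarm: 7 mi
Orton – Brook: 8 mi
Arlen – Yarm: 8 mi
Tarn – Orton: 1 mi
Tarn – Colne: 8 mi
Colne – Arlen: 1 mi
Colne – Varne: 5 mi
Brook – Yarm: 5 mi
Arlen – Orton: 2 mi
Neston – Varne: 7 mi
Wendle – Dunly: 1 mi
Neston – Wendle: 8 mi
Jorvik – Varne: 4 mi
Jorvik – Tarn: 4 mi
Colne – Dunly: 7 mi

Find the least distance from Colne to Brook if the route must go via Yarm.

14 mi

Best Colne to Yarm: Colne–Arlen–Yarm costing 9
Best Yarm to Brook: Yarm–Brook costing 5
Total via Yarm: 9 + 5 = 14 mi.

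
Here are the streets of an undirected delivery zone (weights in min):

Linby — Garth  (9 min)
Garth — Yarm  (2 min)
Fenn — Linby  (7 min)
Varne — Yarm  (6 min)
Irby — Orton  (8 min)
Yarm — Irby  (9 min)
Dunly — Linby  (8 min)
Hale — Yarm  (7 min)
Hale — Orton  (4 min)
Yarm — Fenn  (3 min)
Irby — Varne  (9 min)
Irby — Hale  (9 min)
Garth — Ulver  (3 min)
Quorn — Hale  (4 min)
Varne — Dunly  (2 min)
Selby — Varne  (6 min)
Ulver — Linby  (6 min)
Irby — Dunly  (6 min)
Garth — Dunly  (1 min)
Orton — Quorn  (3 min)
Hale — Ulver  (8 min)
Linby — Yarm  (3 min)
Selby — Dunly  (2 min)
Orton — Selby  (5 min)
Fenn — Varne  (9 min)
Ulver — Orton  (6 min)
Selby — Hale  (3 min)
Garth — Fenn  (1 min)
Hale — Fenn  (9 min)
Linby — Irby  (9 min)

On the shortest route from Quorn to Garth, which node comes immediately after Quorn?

Hale

Candidate routes:
Quorn - Hale - Selby - Dunly - Garth: 4+3+2+1 = 10
Quorn - Orton - Selby - Dunly - Garth: 3+5+2+1 = 11
Cheapest is Quorn - Hale - Selby - Dunly - Garth at 10 min.
So from Quorn the first move is to Hale.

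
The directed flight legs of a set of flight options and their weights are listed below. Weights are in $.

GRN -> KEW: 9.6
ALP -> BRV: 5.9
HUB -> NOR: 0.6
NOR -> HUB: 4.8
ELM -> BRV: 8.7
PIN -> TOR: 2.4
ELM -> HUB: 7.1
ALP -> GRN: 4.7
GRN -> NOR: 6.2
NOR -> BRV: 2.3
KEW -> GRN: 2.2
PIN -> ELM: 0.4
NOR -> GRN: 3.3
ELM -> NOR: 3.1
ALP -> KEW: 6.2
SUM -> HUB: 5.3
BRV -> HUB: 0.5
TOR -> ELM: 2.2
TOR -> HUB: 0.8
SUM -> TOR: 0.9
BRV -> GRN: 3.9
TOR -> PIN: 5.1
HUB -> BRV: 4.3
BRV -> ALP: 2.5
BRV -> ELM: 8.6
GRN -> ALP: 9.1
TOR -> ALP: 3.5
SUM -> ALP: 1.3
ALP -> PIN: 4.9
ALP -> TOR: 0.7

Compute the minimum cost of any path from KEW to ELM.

Shortest distances from KEW:
KEW: 0
GRN: 2.2  (via KEW)
NOR: 8.4  (via GRN)
BRV: 10.7  (via NOR)
HUB: 11.2  (via BRV)
ALP: 11.3  (via GRN)
TOR: 12  (via ALP)
ELM: 14.2  (via TOR)
Shortest route: KEW → GRN → ALP → TOR → ELM = $14.2.

$14.2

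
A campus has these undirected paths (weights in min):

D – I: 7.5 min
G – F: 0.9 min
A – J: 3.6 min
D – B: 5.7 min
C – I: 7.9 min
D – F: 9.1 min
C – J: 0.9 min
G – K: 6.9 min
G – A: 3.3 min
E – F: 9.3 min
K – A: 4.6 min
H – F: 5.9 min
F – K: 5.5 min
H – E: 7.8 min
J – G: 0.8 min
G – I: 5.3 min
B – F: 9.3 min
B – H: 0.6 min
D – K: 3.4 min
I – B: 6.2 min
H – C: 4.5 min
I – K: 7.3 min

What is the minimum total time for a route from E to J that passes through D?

Shortest E→D: E → H → B → D = 14.1
Best D to J: D → K → F → G → J costing 10.6
Total via D: 14.1 + 10.6 = 24.7 min.

24.7 min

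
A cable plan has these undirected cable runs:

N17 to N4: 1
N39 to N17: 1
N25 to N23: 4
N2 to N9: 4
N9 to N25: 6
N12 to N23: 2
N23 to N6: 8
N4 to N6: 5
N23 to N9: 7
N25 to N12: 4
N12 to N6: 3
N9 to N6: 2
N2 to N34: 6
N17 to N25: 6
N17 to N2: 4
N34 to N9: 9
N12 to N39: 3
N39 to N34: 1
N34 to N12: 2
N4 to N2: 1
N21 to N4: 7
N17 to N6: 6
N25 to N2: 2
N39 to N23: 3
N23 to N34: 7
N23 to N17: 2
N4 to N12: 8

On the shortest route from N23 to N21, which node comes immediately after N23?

N17

Candidate routes:
N23 → N17 → N4 → N21: 2+1+7 = 10
N23 → N39 → N17 → N4 → N21: 3+1+1+7 = 12
The minimum is 10 via N23 → N17 → N4 → N21.
So from N23 the first move is to N17.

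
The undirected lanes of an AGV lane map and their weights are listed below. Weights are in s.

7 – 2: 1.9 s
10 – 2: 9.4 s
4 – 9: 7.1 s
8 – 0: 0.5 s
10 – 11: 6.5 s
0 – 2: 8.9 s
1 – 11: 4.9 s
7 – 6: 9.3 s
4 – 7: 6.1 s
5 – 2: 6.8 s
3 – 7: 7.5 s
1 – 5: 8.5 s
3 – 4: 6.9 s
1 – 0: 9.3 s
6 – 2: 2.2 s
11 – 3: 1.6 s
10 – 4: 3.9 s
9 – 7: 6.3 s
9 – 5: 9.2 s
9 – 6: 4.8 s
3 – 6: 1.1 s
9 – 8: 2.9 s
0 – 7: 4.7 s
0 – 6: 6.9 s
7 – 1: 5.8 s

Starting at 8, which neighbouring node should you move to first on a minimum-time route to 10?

9

Candidate routes:
8 → 9 → 4 → 10: 2.9+7.1+3.9 = 13.9
8 → 0 → 7 → 4 → 10: 0.5+4.7+6.1+3.9 = 15.2
The minimum is 13.9 s via 8 → 9 → 4 → 10.
So from 8 the first move is to 9.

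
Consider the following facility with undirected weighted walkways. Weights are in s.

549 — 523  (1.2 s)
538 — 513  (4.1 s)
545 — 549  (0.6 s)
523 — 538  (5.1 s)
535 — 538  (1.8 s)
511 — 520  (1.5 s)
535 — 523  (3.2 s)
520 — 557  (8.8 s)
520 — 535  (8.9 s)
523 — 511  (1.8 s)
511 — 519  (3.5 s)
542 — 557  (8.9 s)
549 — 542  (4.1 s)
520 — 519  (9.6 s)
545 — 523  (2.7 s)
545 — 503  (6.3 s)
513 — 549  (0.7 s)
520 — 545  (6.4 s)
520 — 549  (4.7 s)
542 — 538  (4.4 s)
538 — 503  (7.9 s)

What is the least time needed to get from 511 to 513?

3.7 s

Candidate routes:
511 → 523 → 545 → 549 → 513: 1.8+2.7+0.6+0.7 = 5.8
511 → 523 → 549 → 513: 1.8+1.2+0.7 = 3.7
The minimum is 3.7 s via 511 → 523 → 549 → 513.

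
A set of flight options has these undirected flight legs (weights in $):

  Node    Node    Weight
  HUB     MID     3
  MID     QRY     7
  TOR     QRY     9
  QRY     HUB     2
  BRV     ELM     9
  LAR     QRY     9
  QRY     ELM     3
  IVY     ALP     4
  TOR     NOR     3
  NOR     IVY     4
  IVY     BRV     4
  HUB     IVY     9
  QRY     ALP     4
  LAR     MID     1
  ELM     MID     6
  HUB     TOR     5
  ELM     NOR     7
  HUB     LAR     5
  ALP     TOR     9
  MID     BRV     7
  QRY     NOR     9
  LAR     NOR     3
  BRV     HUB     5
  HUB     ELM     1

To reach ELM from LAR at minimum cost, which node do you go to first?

Enumerating some paths:
LAR–MID–HUB–ELM: 1+3+1 = 5
LAR–HUB–ELM: 5+1 = 6
The minimum is $5 via LAR–MID–HUB–ELM.
So from LAR the first move is to MID.

MID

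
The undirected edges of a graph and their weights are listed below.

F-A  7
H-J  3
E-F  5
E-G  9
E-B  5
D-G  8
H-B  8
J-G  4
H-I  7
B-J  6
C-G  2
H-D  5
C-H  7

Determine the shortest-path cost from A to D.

Settle nodes by increasing distance from A:
A: 0
F: 7  (via A)
E: 12  (via F)
B: 17  (via E)
G: 21  (via E)
C: 23  (via G)
J: 23  (via B)
H: 25  (via B)
D: 29  (via G)
Shortest route: A–F–E–G–D = 29.

29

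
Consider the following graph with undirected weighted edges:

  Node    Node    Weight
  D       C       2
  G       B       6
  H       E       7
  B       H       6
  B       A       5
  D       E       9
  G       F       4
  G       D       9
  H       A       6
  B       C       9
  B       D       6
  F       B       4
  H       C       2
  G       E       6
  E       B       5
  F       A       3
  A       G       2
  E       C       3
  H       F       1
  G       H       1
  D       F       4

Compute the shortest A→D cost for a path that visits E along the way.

13

Best A to E: A → G → E costing 8
Best E to D: E → C → D costing 5
Total via E: 8 + 5 = 13.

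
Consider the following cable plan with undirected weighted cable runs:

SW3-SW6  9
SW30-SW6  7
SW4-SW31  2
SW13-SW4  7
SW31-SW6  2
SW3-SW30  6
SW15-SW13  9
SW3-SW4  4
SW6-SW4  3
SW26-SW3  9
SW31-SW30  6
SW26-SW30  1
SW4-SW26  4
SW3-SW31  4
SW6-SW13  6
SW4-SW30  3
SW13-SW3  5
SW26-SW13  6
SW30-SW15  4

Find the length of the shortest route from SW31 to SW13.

Enumerating some paths:
SW31 → SW3 → SW13: 4+5 = 9
SW31 → SW6 → SW13: 2+6 = 8
SW31 → SW4 → SW6 → SW13: 2+3+6 = 11
SW31 → SW4 → SW13: 2+7 = 9
The minimum is 8 via SW31 → SW6 → SW13.

8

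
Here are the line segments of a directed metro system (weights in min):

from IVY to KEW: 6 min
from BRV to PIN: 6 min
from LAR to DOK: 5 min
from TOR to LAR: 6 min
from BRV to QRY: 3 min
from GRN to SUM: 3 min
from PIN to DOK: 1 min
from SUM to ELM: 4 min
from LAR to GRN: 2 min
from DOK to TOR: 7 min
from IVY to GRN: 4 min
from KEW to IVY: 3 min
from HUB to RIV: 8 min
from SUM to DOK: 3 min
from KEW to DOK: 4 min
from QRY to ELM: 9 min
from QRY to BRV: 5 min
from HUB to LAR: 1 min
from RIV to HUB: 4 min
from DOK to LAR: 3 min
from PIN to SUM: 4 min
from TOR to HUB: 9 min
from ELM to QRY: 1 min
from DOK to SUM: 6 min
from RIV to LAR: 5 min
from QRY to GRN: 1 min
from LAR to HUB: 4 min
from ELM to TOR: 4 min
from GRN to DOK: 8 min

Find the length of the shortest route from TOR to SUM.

Settle nodes by increasing distance from TOR:
TOR: 0
LAR: 6  (via TOR)
GRN: 8  (via LAR)
HUB: 9  (via TOR)
SUM: 11  (via GRN)
Shortest route: TOR–LAR–GRN–SUM = 11 min.

11 min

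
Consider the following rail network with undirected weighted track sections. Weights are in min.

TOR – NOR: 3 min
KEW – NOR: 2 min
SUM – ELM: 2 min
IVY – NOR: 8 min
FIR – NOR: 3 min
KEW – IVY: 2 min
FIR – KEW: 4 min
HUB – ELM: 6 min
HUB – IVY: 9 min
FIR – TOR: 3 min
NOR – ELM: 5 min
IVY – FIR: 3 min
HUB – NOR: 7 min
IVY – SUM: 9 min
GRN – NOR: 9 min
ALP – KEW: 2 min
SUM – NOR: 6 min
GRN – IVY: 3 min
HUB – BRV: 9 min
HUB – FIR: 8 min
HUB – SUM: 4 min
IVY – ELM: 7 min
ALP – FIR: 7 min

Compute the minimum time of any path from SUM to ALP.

Running Dijkstra from SUM:
SUM: 0
ELM: 2  (via SUM)
HUB: 4  (via SUM)
NOR: 6  (via SUM)
KEW: 8  (via NOR)
IVY: 9  (via SUM)
FIR: 9  (via NOR)
TOR: 9  (via NOR)
ALP: 10  (via KEW)
Shortest route: SUM → NOR → KEW → ALP = 10 min.

10 min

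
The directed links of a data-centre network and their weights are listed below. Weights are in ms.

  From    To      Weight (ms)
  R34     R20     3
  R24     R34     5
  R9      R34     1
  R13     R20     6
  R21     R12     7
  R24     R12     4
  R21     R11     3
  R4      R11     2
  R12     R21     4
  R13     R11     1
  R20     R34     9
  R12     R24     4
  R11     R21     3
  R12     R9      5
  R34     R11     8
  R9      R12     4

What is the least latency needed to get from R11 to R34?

16 ms

Settle nodes by increasing distance from R11:
R11: 0
R21: 3  (via R11)
R12: 10  (via R21)
R24: 14  (via R12)
R9: 15  (via R12)
R34: 16  (via R9)
Shortest route: R11–R21–R12–R9–R34 = 16 ms.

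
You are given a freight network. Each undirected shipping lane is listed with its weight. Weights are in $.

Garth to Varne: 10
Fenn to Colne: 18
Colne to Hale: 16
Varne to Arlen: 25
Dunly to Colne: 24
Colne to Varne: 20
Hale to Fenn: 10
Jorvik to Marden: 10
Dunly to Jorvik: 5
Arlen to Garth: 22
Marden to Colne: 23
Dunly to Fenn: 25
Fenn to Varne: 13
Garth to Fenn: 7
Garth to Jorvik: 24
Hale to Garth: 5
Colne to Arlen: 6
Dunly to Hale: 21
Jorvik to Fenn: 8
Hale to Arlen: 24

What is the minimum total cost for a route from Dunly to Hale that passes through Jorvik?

Best Dunly to Jorvik: Dunly → Jorvik costing 5
Best Jorvik to Hale: Jorvik → Fenn → Hale costing 18
Total via Jorvik: 5 + 18 = $23.

$23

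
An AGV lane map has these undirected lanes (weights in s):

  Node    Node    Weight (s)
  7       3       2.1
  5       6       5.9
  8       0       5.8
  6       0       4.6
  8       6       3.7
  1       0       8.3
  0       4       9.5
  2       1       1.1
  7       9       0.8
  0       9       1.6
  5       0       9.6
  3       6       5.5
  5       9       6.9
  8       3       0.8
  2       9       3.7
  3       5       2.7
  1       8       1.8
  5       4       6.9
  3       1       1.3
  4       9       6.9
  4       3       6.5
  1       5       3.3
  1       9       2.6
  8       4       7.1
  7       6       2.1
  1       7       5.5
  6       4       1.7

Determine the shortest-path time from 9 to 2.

Settle nodes by increasing distance from 9:
9: 0
7: 0.8  (via 9)
0: 1.6  (via 9)
1: 2.6  (via 9)
3: 2.9  (via 7)
6: 2.9  (via 7)
2: 3.7  (via 9)
Shortest route: 9–2 = 3.7 s.

3.7 s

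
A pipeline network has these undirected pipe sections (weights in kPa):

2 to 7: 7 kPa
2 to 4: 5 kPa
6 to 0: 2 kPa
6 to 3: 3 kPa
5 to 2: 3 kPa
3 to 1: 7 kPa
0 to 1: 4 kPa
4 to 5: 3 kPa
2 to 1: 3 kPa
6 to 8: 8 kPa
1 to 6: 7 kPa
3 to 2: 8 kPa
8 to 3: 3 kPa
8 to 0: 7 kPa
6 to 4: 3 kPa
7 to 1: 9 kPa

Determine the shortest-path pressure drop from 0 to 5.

Running Dijkstra from 0:
0: 0
6: 2  (via 0)
1: 4  (via 0)
3: 5  (via 6)
4: 5  (via 6)
2: 7  (via 1)
8: 7  (via 0)
5: 8  (via 4)
Shortest route: 0 → 6 → 4 → 5 = 8 kPa.

8 kPa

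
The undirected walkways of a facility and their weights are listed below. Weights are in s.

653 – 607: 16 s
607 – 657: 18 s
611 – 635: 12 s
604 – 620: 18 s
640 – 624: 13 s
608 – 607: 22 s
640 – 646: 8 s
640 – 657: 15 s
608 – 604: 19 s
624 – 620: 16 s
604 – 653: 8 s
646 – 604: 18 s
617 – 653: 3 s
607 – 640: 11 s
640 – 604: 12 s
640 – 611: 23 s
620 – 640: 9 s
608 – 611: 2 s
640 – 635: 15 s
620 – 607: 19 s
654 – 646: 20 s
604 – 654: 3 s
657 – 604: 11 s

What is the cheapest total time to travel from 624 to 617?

Candidate routes:
624–620–640–604–653–617: 16+9+12+8+3 = 48
624–620–604–653–617: 16+18+8+3 = 45
624–640–604–653–617: 13+12+8+3 = 36
624–640–607–653–617: 13+11+16+3 = 43
The minimum is 36 s via 624–640–604–653–617.

36 s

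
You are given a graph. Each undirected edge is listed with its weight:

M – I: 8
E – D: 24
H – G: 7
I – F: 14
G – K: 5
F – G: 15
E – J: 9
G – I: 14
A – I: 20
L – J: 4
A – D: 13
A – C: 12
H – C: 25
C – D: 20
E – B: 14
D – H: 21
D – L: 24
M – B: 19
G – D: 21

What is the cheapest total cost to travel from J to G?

Candidate routes:
J–L–D–G: 4+24+21 = 49
J–L–D–H–G: 4+24+21+7 = 56
J–E–D–G: 9+24+21 = 54
The minimum is 49 via J–L–D–G.

49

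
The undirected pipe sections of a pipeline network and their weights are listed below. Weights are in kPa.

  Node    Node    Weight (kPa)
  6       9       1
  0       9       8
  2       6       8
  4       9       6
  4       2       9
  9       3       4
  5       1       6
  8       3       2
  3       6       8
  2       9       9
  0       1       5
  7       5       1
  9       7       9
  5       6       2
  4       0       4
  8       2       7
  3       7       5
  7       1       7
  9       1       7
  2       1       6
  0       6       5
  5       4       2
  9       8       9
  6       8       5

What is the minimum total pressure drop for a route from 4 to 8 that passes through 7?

10 kPa

Shortest 4→7: 4 → 5 → 7 = 3
Shortest 7→8: 7 → 3 → 8 = 7
Total via 7: 3 + 7 = 10 kPa.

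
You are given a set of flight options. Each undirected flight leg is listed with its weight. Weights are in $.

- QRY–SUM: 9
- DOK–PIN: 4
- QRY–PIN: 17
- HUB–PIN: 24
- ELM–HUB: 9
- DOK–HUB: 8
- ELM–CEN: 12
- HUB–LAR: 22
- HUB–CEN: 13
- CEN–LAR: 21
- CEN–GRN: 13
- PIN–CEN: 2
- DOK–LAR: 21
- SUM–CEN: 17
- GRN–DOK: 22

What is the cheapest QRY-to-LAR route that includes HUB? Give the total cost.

$51

Best QRY to HUB: QRY–PIN–DOK–HUB costing 29
Shortest HUB→LAR: HUB–LAR = 22
Total via HUB: 29 + 22 = $51.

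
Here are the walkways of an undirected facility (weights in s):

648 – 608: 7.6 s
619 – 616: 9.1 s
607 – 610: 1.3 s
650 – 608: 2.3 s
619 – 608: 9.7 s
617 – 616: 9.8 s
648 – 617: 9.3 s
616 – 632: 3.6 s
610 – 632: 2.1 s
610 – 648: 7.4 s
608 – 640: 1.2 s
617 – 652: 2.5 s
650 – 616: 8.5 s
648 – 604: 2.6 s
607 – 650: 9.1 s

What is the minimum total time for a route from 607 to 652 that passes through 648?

20.5 s

Shortest 607→648: 607 → 610 → 648 = 8.7
Best 648 to 652: 648 → 617 → 652 costing 11.8
Total via 648: 8.7 + 11.8 = 20.5 s.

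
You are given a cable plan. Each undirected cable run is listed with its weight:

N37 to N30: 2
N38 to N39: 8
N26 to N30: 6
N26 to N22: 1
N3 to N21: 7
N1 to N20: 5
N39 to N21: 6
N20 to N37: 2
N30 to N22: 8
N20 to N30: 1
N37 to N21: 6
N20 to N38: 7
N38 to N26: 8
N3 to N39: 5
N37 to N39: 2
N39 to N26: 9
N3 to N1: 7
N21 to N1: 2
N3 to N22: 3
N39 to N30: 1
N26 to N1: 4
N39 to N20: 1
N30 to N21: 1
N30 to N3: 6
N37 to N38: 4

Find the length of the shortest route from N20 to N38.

Enumerating some paths:
N20 - N37 - N38: 2+4 = 6
N20 - N39 - N37 - N38: 1+2+4 = 7
N20 - N38: 7 = 7
Cheapest is N20 - N37 - N38 at 6.

6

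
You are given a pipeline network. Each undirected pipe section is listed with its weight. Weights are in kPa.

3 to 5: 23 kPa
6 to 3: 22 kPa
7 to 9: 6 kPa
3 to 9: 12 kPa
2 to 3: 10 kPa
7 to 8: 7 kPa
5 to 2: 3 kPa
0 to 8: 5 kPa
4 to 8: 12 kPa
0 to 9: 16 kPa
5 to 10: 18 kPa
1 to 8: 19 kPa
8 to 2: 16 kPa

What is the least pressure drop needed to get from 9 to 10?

43 kPa

Settle nodes by increasing distance from 9:
9: 0
7: 6  (via 9)
3: 12  (via 9)
8: 13  (via 7)
0: 16  (via 9)
2: 22  (via 3)
4: 25  (via 8)
5: 25  (via 2)
1: 32  (via 8)
6: 34  (via 3)
10: 43  (via 5)
Shortest route: 9–3–2–5–10 = 43 kPa.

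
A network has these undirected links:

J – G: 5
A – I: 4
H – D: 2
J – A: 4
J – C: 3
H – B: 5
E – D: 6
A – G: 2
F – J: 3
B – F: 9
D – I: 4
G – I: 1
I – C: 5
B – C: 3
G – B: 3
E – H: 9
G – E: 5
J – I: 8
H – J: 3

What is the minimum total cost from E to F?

13

Enumerating some paths:
E → D → H → J → F: 6+2+3+3 = 14
E → G → J → F: 5+5+3 = 13
Cheapest is E → G → J → F at 13.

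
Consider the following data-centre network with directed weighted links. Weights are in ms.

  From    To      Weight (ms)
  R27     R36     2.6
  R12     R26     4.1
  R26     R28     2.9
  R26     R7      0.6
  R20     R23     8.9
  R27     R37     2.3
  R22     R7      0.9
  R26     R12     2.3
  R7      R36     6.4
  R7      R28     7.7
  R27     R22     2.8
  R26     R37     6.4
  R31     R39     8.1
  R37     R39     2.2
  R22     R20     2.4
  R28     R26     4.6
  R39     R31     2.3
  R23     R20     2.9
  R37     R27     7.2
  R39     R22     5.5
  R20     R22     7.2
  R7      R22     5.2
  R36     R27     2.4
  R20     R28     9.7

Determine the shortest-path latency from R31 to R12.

Settle nodes by increasing distance from R31:
R31: 0
R39: 8.1  (via R31)
R22: 13.6  (via R39)
R7: 14.5  (via R22)
R20: 16  (via R22)
R36: 20.9  (via R7)
R28: 22.2  (via R7)
R27: 23.3  (via R36)
R23: 24.9  (via R20)
R37: 25.6  (via R27)
R26: 26.8  (via R28)
R12: 29.1  (via R26)
Shortest route: R31 → R39 → R22 → R7 → R28 → R26 → R12 = 29.1 ms.

29.1 ms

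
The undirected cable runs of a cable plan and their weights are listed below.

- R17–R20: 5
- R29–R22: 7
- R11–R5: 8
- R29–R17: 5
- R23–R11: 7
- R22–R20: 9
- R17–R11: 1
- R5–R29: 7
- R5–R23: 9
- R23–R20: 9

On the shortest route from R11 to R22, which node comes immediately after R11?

R17

Compare a few routes:
R11 - R17 - R20 - R22: 1+5+9 = 15
R11 - R5 - R29 - R22: 8+7+7 = 22
R11 - R17 - R29 - R22: 1+5+7 = 13
The minimum is 13 via R11 - R17 - R29 - R22.
So from R11 the first move is to R17.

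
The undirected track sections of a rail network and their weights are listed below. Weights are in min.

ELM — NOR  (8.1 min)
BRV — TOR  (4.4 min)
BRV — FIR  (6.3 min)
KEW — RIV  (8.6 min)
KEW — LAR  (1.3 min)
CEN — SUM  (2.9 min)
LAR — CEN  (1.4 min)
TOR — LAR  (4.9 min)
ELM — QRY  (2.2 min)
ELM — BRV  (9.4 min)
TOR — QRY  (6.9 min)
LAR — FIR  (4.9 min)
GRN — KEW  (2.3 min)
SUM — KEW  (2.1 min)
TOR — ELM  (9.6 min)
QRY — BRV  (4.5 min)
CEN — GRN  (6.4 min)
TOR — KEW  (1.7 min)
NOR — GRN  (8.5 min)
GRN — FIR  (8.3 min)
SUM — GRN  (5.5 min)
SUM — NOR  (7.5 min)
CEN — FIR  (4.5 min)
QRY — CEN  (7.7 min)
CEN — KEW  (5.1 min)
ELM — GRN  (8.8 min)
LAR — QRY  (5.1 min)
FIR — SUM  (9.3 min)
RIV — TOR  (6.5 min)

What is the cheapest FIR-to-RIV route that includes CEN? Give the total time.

15.4 min

Best FIR to CEN: FIR → CEN costing 4.5
Shortest CEN→RIV: CEN → LAR → KEW → TOR → RIV = 10.9
Total via CEN: 4.5 + 10.9 = 15.4 min.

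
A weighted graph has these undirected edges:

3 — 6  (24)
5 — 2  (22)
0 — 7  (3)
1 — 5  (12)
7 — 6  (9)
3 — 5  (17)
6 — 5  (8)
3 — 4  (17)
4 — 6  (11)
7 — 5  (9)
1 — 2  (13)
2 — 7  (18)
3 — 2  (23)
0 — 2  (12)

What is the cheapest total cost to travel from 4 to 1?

Shortest distances from 4:
4: 0
6: 11  (via 4)
3: 17  (via 4)
5: 19  (via 6)
7: 20  (via 6)
0: 23  (via 7)
1: 31  (via 5)
Shortest route: 4 → 6 → 5 → 1 = 31.

31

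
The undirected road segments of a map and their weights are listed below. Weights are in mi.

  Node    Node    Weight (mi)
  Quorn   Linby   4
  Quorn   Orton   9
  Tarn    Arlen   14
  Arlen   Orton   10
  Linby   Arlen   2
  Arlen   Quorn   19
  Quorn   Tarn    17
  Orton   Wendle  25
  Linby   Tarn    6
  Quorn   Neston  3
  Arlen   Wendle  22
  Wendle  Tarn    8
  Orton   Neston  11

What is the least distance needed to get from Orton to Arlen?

Settle nodes by increasing distance from Orton:
Orton: 0
Quorn: 9  (via Orton)
Arlen: 10  (via Orton)
Shortest route: Orton–Arlen = 10 mi.

10 mi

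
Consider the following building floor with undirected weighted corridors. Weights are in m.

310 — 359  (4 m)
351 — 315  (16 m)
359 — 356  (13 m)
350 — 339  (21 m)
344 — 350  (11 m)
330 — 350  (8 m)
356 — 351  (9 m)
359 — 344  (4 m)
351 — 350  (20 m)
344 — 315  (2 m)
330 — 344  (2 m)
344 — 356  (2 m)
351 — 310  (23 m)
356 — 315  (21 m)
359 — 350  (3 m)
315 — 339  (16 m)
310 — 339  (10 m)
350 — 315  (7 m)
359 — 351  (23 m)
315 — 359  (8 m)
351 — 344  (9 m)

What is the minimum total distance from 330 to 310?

Shortest distances from 330:
330: 0
344: 2  (via 330)
315: 4  (via 344)
356: 4  (via 344)
359: 6  (via 344)
350: 8  (via 330)
310: 10  (via 359)
Shortest route: 330 → 344 → 359 → 310 = 10 m.

10 m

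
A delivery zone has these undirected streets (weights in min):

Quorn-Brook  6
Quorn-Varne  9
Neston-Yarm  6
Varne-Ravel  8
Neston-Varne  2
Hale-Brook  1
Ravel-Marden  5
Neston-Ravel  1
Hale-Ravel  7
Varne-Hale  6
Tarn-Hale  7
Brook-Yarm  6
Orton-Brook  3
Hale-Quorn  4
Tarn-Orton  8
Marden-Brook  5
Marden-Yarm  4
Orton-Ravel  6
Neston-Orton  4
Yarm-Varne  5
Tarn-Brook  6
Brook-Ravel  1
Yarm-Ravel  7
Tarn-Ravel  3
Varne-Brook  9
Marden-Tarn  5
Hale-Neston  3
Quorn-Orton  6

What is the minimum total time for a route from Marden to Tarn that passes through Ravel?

Best Marden to Ravel: Marden–Ravel costing 5
Best Ravel to Tarn: Ravel–Tarn costing 3
Total via Ravel: 5 + 3 = 8 min.

8 min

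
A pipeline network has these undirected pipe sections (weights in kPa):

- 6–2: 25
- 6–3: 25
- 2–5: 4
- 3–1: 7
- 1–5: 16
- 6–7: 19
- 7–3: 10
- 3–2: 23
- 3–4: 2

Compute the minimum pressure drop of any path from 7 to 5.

33 kPa

Candidate routes:
7 → 3 → 2 → 5: 10+23+4 = 37
7 → 3 → 1 → 5: 10+7+16 = 33
The minimum is 33 kPa via 7 → 3 → 1 → 5.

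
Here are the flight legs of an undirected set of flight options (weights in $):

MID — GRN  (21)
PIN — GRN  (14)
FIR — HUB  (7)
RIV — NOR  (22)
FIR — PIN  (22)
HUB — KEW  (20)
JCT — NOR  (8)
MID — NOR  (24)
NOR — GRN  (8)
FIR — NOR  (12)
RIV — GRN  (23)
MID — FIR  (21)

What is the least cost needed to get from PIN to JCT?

$30

Settle nodes by increasing distance from PIN:
PIN: 0
GRN: 14  (via PIN)
FIR: 22  (via PIN)
NOR: 22  (via GRN)
HUB: 29  (via FIR)
JCT: 30  (via NOR)
Shortest route: PIN–GRN–NOR–JCT = $30.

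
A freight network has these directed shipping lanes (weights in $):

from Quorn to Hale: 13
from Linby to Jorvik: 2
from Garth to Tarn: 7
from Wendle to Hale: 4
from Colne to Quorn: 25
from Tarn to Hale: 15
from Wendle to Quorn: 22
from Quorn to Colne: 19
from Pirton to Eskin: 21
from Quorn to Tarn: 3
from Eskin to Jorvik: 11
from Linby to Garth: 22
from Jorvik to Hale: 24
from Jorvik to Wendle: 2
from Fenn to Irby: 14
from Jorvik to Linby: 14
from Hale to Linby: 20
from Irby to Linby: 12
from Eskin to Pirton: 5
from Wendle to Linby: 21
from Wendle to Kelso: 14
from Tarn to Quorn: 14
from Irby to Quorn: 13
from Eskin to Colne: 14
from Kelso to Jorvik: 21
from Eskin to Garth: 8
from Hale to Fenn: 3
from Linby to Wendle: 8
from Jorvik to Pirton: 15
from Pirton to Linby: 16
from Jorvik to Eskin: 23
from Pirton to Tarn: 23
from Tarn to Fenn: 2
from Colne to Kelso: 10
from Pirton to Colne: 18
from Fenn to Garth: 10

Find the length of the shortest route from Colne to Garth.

$40

Shortest distances from Colne:
Colne: 0
Kelso: 10  (via Colne)
Quorn: 25  (via Colne)
Tarn: 28  (via Quorn)
Fenn: 30  (via Tarn)
Jorvik: 31  (via Kelso)
Wendle: 33  (via Jorvik)
Hale: 37  (via Wendle)
Garth: 40  (via Fenn)
Shortest route: Colne–Quorn–Tarn–Fenn–Garth = $40.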